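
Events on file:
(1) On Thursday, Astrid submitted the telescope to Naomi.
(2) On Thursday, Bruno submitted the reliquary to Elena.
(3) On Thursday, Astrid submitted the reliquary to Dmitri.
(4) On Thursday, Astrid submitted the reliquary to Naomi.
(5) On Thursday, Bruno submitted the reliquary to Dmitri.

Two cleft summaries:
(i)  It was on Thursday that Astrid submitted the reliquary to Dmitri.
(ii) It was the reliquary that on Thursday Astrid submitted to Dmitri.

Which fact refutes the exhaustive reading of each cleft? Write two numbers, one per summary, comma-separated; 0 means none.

(i): focus "on Thursday". No fact shares Astrid as agent and the reliquary as thing and Dmitri as recipient with a different setting. 0.
(ii): focus "the reliquary". No fact shares Astrid as agent and Dmitri as recipient and on Thursday as setting with a different thing. 0.

0, 0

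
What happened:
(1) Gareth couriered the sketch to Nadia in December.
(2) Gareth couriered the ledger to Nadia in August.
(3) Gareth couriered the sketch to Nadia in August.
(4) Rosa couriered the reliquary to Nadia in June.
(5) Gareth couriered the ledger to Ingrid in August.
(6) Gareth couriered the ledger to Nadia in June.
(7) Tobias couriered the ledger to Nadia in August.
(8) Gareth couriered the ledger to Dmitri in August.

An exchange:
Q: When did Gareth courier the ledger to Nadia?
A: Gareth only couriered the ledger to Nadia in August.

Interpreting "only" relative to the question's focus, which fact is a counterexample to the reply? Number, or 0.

Answering "When did ...?" puts focus on the setting — here, "in August".
So "only" ranges over settings; the rest (agent = Gareth, thing = the ledger, recipient = Nadia) is presupposed.
Fact (6) shares the background with a different setting (in June) — counterexample.
(Fact (5) would refute a reading with focus on the recipient — but that is not what the question asks.)

6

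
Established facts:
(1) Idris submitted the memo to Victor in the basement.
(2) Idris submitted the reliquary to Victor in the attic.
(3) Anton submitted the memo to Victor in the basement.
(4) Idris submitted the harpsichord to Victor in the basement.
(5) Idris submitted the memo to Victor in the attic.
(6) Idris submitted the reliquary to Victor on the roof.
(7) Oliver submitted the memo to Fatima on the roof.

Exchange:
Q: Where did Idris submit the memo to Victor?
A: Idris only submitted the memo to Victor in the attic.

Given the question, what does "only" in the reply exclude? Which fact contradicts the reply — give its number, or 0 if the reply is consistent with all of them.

1

The question "Where did ...?" targets the setting, so in the reply the focus falls on "in the attic".
"Only" then excludes alternative settings while the background — same agent, thing, recipient (Idris / the memo / Victor) — is held fixed.
Fact (1) shares the background with a different setting (in the basement) — counterexample.
(Fact (2) would refute a reading with focus on the thing — but that is not what the question asks.)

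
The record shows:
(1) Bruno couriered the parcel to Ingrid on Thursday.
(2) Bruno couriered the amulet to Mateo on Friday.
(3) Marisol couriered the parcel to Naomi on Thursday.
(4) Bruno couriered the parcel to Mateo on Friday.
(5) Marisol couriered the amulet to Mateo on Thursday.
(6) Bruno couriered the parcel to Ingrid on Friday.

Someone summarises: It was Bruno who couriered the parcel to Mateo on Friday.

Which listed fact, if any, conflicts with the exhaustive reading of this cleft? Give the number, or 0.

The cleft puts "Bruno" in focus and presupposes the open proposition with same thing, recipient, setting (the parcel / Mateo / on Friday).
The exhaustive reading says no other agent fits that background.
Every other fact differs from the presupposition on some backgrounded slot, so none challenges the exhaustivity.

0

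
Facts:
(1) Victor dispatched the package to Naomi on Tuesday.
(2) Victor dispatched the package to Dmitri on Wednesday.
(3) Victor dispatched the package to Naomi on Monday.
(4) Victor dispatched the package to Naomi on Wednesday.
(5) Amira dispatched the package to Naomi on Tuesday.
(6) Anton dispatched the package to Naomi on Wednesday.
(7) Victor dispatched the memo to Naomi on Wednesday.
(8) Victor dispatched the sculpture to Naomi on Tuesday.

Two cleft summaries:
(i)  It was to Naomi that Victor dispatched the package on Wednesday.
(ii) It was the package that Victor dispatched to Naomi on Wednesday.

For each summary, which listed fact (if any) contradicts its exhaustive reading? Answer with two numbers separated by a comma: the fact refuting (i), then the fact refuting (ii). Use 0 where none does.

Summary (i) focuses "Naomi" (the recipient); background Victor as agent and the package as thing and on Wednesday as setting. Fact (2) matches that background with recipient = Dmitri — refutes (i).
Summary (ii) focuses "the package" (the thing); background Victor as agent and Naomi as recipient and on Wednesday as setting. Fact (7) matches that background with thing = the memo — refutes (ii).

2, 7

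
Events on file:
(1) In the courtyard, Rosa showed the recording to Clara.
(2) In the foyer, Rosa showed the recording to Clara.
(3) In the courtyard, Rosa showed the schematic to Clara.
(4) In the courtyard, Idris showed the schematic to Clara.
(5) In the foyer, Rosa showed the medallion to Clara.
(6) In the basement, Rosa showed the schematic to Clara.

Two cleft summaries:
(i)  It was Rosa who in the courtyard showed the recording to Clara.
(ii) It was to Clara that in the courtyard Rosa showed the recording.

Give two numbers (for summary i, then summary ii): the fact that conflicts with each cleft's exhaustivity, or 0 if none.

Summary (i) focuses "Rosa" (the agent); background thing = the recording, recipient = Clara, setting = in the courtyard. No fact matches that background with a different agent, so 0.
Summary (ii) focuses "Clara" (the recipient); background agent = Rosa, thing = the recording, setting = in the courtyard. No fact matches that background with a different recipient, so 0.

0, 0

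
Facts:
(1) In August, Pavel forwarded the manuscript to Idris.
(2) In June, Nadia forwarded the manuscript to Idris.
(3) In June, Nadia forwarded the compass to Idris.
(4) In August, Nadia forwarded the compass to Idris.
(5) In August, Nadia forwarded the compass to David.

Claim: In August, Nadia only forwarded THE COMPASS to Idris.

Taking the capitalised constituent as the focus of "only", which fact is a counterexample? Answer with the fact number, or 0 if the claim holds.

0

The capitals mark "the compass" as focus. So "only" rules out other things, with the rest (Nadia as agent and Idris as recipient and in August as setting) as background.
No fact matches Nadia as agent and Idris as recipient and in August as setting with a different thing — every other fact differs on at least one backgrounded slot. So no fact refutes it.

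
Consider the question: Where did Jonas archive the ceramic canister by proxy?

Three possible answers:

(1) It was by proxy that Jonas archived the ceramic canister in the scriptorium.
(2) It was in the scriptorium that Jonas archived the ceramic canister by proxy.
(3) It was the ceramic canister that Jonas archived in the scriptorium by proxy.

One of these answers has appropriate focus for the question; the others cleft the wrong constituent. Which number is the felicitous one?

The question word "where" targets the location.
Option (1) clefts "by proxy" — the manner, not what was asked.
Option (2) clefts "in the scriptorium" — that matches what the question asks about.
Option (3) clefts "the ceramic canister" — the direct object, not what was asked.
So the congruent reply is (2).

2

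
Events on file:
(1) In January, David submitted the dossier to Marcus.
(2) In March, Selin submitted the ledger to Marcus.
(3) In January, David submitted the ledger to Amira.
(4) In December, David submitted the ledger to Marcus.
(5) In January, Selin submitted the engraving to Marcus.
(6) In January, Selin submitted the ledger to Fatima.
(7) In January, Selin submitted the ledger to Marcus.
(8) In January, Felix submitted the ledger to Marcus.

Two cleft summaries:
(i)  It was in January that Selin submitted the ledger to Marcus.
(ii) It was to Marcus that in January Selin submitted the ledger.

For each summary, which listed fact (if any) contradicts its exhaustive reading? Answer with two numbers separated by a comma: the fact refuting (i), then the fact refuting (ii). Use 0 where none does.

2, 6

(i): focus "in January". Looking for same agent, thing, recipient (Selin / the ledger / Marcus) with some other setting — fact (2) has in March there. Refuted.
(ii): focus "Marcus". Looking for same agent, thing, setting (Selin / the ledger / in January) with some other recipient — fact (6) has Fatima there. Refuted.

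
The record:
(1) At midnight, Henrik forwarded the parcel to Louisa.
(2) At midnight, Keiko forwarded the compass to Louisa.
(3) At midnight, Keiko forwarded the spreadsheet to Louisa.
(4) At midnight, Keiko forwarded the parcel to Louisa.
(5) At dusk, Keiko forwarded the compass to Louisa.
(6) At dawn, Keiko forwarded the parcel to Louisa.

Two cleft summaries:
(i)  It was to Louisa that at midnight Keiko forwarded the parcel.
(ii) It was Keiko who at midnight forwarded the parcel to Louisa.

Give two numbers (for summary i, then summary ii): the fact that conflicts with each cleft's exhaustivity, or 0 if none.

(i): focus "Louisa". No fact shares agent = Keiko, thing = the parcel, setting = at midnight with a different recipient. 0.
(ii): focus "Keiko". Looking for thing = the parcel, recipient = Louisa, setting = at midnight with some other agent — fact (1) has Henrik there. Refuted.

0, 1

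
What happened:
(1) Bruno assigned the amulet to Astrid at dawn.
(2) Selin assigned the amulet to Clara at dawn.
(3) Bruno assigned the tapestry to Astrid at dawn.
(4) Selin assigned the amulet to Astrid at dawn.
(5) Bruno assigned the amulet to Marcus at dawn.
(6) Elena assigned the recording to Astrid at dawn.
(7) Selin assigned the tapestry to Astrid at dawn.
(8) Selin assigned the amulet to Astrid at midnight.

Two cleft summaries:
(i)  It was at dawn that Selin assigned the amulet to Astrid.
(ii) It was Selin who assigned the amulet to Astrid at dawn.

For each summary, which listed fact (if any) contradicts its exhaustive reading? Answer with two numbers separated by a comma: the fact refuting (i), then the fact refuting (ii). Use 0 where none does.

(i): focus "at dawn". Looking for agent = Selin, thing = the amulet, recipient = Astrid with some other setting — fact (8) has at midnight there. Refuted.
(ii): focus "Selin". Looking for thing = the amulet, recipient = Astrid, setting = at dawn with some other agent — fact (1) has Bruno there. Refuted.

8, 1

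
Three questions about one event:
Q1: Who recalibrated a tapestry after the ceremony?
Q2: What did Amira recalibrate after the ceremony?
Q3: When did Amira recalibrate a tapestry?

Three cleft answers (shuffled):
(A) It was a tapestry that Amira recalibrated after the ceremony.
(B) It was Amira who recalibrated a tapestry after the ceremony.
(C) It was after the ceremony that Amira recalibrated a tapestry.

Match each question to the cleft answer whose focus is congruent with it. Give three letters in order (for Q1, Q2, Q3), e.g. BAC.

Q1 asks about the subject (agent); cleft (B) focuses "Amira", which is the subject (agent) — so Q1 → B.
Q2 asks about the direct object; cleft (A) focuses "a tapestry", which is the direct object — so Q2 → A.
Q3 asks about the time; cleft (C) focuses "after the ceremony", which is the time — so Q3 → C.
Mapping: Q1→B, Q2→A, Q3→C.

BAC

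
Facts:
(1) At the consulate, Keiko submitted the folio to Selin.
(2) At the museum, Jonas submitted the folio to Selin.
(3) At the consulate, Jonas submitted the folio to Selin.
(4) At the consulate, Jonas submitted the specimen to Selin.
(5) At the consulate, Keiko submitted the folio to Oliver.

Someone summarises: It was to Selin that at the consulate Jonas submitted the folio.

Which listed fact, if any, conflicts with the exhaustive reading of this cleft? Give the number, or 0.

0

Focus of the cleft: "Selin" (the recipient). Presupposed background: Jonas as agent and the folio as thing and at the consulate as setting.
Exhaustivity: Selin is the only recipient satisfying that background.
No listed fact matches the background with a different recipient. Exhaustivity holds.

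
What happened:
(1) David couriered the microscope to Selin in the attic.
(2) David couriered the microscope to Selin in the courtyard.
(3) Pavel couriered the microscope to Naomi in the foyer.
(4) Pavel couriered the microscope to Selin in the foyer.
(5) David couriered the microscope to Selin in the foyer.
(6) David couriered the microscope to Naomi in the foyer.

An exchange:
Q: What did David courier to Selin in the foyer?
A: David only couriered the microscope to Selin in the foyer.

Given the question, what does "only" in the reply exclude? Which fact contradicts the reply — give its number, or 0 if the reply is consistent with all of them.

The question "What did ...?" targets the thing, so in the reply the focus falls on "the microscope".
So "only" ranges over things; the rest (agent = David, recipient = Selin, setting = in the foyer) is presupposed.
No fact keeps agent = David, recipient = Selin, setting = in the foyer while changing the thing; every other fact differs on something backgrounded. The reply stands.
(Fact (6) would refute a reading with focus on the recipient — but that is not what the question asks.)

0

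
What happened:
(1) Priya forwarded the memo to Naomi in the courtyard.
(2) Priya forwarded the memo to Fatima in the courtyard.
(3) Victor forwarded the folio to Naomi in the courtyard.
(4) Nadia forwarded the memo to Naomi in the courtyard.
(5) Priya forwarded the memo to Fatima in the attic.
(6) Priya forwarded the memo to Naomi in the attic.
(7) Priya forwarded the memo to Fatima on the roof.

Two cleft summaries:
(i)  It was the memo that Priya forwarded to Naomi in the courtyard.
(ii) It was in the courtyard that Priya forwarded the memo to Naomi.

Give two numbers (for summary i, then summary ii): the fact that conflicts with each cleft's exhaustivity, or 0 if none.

(i): focus "the memo". No fact shares same agent, recipient, setting (Priya / Naomi / in the courtyard) with a different thing. 0.
(ii): focus "in the courtyard". Looking for same agent, thing, recipient (Priya / the memo / Naomi) with some other setting — fact (6) has in the attic there. Refuted.

0, 6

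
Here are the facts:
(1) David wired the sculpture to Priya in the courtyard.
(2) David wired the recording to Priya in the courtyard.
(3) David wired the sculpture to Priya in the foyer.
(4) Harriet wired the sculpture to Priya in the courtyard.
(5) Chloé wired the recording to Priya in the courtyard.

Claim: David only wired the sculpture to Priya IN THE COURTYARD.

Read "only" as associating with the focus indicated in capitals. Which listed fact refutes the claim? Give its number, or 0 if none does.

Focus (in capitals) is "in the courtyard" — the setting. "Only" excludes alternative settings while holding fixed agent = David, thing = the sculpture, recipient = Priya.
Fact (3) shares the background but differs in setting (in the foyer) — a counterexample.

3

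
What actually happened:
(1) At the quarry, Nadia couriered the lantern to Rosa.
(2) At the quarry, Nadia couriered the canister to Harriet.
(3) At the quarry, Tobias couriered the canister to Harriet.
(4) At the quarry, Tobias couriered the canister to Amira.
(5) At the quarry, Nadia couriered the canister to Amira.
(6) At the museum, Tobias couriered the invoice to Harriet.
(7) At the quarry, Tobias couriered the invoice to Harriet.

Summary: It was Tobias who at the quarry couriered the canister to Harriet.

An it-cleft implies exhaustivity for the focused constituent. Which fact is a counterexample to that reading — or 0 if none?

2

Focus of the cleft: "Tobias" (the agent). Presupposed background: same thing, recipient, setting (the canister / Harriet / at the quarry).
Exhaustivity: Tobias is the only agent satisfying that background.
But fact (2) also has same thing, recipient, setting (the canister / Harriet / at the quarry), with agent = Nadia — so the exhaustive reading fails.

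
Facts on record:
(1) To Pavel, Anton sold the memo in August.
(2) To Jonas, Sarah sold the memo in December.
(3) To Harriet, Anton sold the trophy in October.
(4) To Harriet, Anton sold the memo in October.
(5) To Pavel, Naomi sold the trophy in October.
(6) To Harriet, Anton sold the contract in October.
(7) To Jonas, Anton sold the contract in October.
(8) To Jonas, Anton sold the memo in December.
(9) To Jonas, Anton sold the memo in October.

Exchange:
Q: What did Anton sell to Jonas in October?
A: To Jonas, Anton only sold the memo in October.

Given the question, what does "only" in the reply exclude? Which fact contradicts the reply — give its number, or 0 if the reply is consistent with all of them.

The question "What did ...?" targets the thing, so in the reply the focus falls on "the memo".
So "only" ranges over things; the rest (Anton as agent and Jonas as recipient and in October as setting) is presupposed.
Fact (7) keeps Anton as agent and Jonas as recipient and in October as setting but has thing = the contract; that refutes the reply.
(Fact (4) would refute a reading with focus on the recipient — but that is not what the question asks.)

7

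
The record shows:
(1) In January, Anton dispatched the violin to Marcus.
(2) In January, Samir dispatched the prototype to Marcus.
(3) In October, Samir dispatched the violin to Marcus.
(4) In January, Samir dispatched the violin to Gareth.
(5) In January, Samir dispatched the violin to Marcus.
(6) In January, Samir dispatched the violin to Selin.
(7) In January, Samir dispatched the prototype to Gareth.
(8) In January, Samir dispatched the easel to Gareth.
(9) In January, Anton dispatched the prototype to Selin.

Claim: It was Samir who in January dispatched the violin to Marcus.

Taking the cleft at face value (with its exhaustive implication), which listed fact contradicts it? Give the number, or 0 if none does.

The cleft puts "Samir" in focus and presupposes the open proposition with same thing, recipient, setting (the violin / Marcus / in January).
The exhaustive reading says no other agent fits that background.
But fact (1) also has same thing, recipient, setting (the violin / Marcus / in January), with agent = Anton — so the exhaustive reading fails.

1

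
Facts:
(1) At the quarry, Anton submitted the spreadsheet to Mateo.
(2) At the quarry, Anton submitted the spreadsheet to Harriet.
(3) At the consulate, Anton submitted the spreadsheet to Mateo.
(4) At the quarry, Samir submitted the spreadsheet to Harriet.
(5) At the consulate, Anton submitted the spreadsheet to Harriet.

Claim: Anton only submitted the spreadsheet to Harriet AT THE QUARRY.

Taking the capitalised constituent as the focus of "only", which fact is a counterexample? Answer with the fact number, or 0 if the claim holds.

5

The capitals mark "at the quarry" as focus. So "only" rules out other settings, with the rest (agent = Anton, thing = the spreadsheet, recipient = Harriet) as background.
Fact (5) shares the background but differs in setting (at the consulate) — a counterexample.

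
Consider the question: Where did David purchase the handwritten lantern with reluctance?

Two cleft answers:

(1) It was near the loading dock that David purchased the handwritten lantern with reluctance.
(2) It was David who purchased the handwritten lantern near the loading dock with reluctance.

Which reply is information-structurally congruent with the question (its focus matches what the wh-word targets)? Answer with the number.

The question word "where" targets the location.
Option (1) clefts "near the loading dock" — that matches what the question asks about.
Option (2) clefts "David" — the subject (agent), not what was asked.
So the congruent reply is (1).

1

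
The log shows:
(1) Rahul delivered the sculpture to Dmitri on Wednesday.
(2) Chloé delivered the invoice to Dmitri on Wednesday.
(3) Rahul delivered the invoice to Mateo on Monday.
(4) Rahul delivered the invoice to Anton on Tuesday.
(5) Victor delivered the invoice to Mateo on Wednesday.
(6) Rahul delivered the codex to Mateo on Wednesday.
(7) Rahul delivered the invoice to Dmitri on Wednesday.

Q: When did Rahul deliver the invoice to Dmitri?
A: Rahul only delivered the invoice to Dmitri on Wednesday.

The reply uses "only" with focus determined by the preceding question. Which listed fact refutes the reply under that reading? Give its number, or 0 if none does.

0

The question "When did ...?" targets the setting, so in the reply the focus falls on "on Wednesday".
"Only" then excludes alternative settings while the background — Rahul as agent and the invoice as thing and Dmitri as recipient — is held fixed.
No fact keeps Rahul as agent and the invoice as thing and Dmitri as recipient while changing the setting; every other fact differs on something backgrounded. The reply stands.
(Fact (1) would refute a reading with focus on the thing — but that is not what the question asks.)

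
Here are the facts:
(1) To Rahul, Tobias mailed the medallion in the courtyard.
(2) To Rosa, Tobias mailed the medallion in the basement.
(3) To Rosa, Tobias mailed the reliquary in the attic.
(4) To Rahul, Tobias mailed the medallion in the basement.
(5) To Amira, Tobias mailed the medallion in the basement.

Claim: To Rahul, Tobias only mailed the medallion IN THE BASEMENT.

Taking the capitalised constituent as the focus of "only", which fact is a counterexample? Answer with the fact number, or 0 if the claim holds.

1

Focus (in capitals) is "in the basement" — the setting. "Only" excludes alternative settings while holding fixed same agent, thing, recipient (Tobias / the medallion / Rahul).
Fact (1) shares the background but differs in setting (in the courtyard) — a counterexample.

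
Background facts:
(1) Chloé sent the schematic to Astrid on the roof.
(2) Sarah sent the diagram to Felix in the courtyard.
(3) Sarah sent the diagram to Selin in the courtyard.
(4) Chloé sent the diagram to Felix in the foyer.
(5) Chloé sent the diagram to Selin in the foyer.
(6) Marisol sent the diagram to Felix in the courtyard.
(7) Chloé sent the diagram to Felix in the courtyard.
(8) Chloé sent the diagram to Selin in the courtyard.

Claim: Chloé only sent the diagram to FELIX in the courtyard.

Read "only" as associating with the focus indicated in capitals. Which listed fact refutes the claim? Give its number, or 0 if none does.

The capitals mark "Felix" as focus. So "only" rules out other recipients, with the rest (Chloé as agent and the diagram as thing and in the courtyard as setting) as background.
Fact (8) shares the background but differs in recipient (Selin) — a counterexample.

8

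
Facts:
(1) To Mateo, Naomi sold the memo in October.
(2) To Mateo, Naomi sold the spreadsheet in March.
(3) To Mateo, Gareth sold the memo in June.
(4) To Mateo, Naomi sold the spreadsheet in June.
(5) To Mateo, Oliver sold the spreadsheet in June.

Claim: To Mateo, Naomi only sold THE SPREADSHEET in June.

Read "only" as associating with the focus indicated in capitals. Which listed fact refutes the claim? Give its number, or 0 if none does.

0

Focus (in capitals) is "the spreadsheet" — the thing. "Only" excludes alternative things while holding fixed agent = Naomi, recipient = Mateo, setting = in June.
No fact matches agent = Naomi, recipient = Mateo, setting = in June with a different thing — every other fact differs on at least one backgrounded slot. So no fact refutes it.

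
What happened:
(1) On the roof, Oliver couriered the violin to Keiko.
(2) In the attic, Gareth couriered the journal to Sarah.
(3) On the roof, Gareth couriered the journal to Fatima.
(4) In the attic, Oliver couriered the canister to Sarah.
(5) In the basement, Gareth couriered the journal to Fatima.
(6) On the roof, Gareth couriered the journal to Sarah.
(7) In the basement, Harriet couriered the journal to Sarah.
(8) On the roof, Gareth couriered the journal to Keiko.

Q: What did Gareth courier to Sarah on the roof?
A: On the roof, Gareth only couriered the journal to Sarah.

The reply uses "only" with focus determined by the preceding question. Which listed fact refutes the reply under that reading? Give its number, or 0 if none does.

The question "What did ...?" targets the thing, so in the reply the focus falls on "the journal".
"Only" then excludes alternative things while the background — same agent, recipient, setting (Gareth / Sarah / on the roof) — is held fixed.
No listed fact shares that background with another thing. Nothing contradicts the reply.
(Fact (2) would refute a reading with focus on the setting — but that is not what the question asks.)

0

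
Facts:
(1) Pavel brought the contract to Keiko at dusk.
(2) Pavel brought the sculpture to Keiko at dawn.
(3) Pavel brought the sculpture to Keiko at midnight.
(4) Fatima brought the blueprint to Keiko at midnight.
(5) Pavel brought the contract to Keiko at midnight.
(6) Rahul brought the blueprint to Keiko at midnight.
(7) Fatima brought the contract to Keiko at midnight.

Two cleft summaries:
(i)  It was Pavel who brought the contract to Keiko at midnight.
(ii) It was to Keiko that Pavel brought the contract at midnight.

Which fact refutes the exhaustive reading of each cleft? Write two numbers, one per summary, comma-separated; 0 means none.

7, 0

Summary (i) focuses "Pavel" (the agent); background same thing, recipient, setting (the contract / Keiko / at midnight). Fact (7) matches that background with agent = Fatima — refutes (i).
Summary (ii) focuses "Keiko" (the recipient); background same agent, thing, setting (Pavel / the contract / at midnight). No fact matches that background with a different recipient, so 0.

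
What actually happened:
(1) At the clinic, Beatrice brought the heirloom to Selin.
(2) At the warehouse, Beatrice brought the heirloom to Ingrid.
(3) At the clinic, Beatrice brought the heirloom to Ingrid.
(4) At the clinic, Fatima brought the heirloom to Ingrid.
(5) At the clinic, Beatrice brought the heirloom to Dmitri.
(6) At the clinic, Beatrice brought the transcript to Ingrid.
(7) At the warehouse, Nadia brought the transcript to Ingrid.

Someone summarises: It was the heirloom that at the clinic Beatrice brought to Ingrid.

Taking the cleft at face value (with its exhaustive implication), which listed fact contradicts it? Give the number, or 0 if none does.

Focus of the cleft: "the heirloom" (the thing). Presupposed background: same agent, recipient, setting (Beatrice / Ingrid / at the clinic).
The exhaustive reading says no other thing fits that background.
But fact (6) also has same agent, recipient, setting (Beatrice / Ingrid / at the clinic), with thing = the transcript — so the exhaustive reading fails.

6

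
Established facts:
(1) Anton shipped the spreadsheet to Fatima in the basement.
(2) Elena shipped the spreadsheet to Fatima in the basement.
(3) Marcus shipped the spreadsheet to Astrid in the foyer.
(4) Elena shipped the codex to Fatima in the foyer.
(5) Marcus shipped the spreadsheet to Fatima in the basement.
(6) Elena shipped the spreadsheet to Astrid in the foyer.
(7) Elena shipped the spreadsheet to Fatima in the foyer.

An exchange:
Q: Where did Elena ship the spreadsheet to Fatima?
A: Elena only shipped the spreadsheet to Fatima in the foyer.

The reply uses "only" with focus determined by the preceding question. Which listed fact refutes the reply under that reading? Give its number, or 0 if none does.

Answering "Where did ...?" puts focus on the setting — here, "in the foyer".
"Only" then excludes alternative settings while the background — agent = Elena, thing = the spreadsheet, recipient = Fatima — is held fixed.
Fact (2) keeps agent = Elena, thing = the spreadsheet, recipient = Fatima but has setting = in the basement; that refutes the reply.
(Fact (4) would refute a reading with focus on the thing — but that is not what the question asks.)

2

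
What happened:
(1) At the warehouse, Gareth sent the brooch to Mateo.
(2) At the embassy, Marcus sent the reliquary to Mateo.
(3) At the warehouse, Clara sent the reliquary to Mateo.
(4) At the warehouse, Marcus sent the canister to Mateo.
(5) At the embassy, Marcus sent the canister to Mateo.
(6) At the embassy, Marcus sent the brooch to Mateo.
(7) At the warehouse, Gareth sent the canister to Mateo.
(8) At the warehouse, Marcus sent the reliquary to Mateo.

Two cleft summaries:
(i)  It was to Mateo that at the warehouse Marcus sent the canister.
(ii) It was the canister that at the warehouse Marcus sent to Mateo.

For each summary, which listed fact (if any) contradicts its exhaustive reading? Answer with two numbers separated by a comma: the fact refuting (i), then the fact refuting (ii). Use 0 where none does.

Summary (i) focuses "Mateo" (the recipient); background Marcus as agent and the canister as thing and at the warehouse as setting. No fact matches that background with a different recipient, so 0.
Summary (ii) focuses "the canister" (the thing); background Marcus as agent and Mateo as recipient and at the warehouse as setting. Fact (8) matches that background with thing = the reliquary — refutes (ii).

0, 8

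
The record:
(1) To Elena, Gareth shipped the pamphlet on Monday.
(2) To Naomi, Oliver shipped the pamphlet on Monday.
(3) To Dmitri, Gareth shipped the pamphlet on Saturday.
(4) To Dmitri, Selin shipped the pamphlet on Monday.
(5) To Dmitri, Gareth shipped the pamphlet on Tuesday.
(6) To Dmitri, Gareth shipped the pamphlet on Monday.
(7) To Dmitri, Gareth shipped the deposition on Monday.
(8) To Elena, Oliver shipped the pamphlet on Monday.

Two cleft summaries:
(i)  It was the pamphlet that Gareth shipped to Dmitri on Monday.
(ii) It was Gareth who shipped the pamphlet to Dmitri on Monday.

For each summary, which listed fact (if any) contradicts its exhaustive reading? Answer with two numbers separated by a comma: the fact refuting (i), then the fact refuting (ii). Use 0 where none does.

7, 4

(i): focus "the pamphlet". Looking for same agent, recipient, setting (Gareth / Dmitri / on Monday) with some other thing — fact (7) has the deposition there. Refuted.
(ii): focus "Gareth". Looking for same thing, recipient, setting (the pamphlet / Dmitri / on Monday) with some other agent — fact (4) has Selin there. Refuted.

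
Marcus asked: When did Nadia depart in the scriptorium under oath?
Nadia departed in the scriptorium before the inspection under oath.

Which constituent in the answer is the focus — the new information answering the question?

The wh-word "when" asks about the time.
In the answer, "Nadia", "in the scriptorium" and "under oath" are given — repeated from the question.
The constituent filling the time gap is "before the inspection"; that is the focus and would carry nuclear stress.

before the inspection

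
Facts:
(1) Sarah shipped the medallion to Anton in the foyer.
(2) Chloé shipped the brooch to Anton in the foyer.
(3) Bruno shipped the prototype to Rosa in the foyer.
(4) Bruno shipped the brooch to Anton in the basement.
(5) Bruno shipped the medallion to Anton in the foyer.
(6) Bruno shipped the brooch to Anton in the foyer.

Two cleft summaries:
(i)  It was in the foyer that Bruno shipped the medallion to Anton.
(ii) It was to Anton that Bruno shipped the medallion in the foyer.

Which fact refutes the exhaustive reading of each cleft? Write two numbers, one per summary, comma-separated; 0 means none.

(i): focus "in the foyer". No fact shares same agent, thing, recipient (Bruno / the medallion / Anton) with a different setting. 0.
(ii): focus "Anton". No fact shares same agent, thing, setting (Bruno / the medallion / in the foyer) with a different recipient. 0.

0, 0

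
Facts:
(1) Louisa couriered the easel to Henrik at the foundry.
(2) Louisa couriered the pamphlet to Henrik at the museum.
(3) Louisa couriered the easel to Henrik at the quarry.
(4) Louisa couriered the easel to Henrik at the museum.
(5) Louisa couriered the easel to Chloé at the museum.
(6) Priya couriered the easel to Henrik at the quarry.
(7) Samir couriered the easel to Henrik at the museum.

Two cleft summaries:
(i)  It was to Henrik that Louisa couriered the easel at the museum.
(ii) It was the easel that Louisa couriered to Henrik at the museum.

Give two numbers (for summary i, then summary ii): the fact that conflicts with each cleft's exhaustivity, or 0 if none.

Summary (i) focuses "Henrik" (the recipient); background Louisa as agent and the easel as thing and at the museum as setting. Fact (5) matches that background with recipient = Chloé — refutes (i).
Summary (ii) focuses "the easel" (the thing); background Louisa as agent and Henrik as recipient and at the museum as setting. Fact (2) matches that background with thing = the pamphlet — refutes (ii).

5, 2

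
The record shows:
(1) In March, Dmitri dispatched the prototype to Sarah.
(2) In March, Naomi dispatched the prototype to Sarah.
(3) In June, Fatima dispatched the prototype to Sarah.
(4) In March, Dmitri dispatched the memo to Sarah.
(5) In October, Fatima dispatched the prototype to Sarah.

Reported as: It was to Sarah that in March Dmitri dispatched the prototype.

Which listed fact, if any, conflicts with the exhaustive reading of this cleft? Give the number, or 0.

Focus of the cleft: "Sarah" (the recipient). Presupposed background: Dmitri as agent and the prototype as thing and in March as setting.
Exhaustivity: Sarah is the only recipient satisfying that background.
No listed fact matches the background with a different recipient. Exhaustivity holds.

0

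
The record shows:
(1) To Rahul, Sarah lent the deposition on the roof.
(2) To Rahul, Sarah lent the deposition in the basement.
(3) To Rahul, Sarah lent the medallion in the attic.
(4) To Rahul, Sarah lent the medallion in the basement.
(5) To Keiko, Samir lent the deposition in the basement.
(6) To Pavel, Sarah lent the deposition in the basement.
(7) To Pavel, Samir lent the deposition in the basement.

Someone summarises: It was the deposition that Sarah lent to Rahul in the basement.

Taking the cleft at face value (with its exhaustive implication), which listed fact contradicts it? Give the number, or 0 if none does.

The cleft puts "the deposition" in focus and presupposes the open proposition with Sarah as agent and Rahul as recipient and in the basement as setting.
Exhaustivity: the deposition is the only thing satisfying that background.
Fact (4) shares the background but with thing = the medallion; exhaustivity is violated.

4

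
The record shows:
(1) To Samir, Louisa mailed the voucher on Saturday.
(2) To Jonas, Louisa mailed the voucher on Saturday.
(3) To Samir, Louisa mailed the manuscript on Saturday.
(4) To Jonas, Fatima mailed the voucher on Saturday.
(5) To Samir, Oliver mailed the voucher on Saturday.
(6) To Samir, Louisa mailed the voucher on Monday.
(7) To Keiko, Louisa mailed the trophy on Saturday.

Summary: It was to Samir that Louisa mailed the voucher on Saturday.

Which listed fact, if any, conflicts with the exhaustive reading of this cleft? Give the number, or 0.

2

Focus of the cleft: "Samir" (the recipient). Presupposed background: same agent, thing, setting (Louisa / the voucher / on Saturday).
Exhaustivity: Samir is the only recipient satisfying that background.
But fact (2) also has same agent, thing, setting (Louisa / the voucher / on Saturday), with recipient = Jonas — so the exhaustive reading fails.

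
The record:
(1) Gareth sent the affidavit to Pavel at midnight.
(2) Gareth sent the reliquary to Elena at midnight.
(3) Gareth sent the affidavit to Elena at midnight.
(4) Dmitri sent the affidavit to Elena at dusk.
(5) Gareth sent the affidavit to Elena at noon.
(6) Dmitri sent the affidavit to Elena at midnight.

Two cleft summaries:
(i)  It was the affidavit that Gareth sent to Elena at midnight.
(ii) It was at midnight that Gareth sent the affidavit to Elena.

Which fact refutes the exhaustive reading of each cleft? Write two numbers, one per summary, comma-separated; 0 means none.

Summary (i) focuses "the affidavit" (the thing); background same agent, recipient, setting (Gareth / Elena / at midnight). Fact (2) matches that background with thing = the reliquary — refutes (i).
Summary (ii) focuses "at midnight" (the setting); background same agent, thing, recipient (Gareth / the affidavit / Elena). Fact (5) matches that background with setting = at noon — refutes (ii).

2, 5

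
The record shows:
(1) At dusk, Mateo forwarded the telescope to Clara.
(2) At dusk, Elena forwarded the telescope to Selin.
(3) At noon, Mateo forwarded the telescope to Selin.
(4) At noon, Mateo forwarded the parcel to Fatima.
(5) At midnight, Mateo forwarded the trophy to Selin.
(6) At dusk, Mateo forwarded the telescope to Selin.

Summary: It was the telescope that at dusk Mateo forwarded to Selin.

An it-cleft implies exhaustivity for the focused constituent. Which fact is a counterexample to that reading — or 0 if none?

Focus of the cleft: "the telescope" (the thing). Presupposed background: same agent, recipient, setting (Mateo / Selin / at dusk).
The exhaustive reading says no other thing fits that background.
Every other fact differs from the presupposition on some backgrounded slot, so none challenges the exhaustivity.

0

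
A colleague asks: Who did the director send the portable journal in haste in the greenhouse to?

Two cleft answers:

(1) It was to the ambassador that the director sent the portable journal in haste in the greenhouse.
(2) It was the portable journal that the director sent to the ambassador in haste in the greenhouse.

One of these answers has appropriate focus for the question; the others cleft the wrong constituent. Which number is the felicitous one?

The question word "who" targets the recipient.
Option (1) clefts "to the ambassador" — that matches what the question asks about.
Option (2) clefts "the portable journal" — the direct object, not what was asked.
So the congruent reply is (1).

1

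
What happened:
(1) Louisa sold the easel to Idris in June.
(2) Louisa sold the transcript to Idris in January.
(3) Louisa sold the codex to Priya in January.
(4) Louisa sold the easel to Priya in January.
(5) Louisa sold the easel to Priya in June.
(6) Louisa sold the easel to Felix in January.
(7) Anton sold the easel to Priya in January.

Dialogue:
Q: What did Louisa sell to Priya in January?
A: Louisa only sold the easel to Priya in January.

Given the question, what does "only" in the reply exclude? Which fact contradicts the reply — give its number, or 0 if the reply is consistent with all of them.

3

The question "What did ...?" targets the thing, so in the reply the focus falls on "the easel".
"Only" then excludes alternative things while the background — agent = Louisa, recipient = Priya, setting = in January — is held fixed.
Fact (3) keeps agent = Louisa, recipient = Priya, setting = in January but has thing = the codex; that refutes the reply.
(Fact (5) would refute a reading with focus on the setting — but that is not what the question asks.)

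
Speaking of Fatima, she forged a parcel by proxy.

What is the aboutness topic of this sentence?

Fatima

The construction explicitly marks "Fatima" as what the sentence is about — the topic.
The remainder of the clause is the comment (what is said about the topic).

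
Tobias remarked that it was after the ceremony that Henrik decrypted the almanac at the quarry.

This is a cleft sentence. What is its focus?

In an it-cleft "It was X that/who ...", the clefted constituent X is the focus; the that/who-clause expresses the presupposed open proposition.
Here the focus is "after the ceremony". The backgrounded (presupposed) material includes "Henrik", "the almanac" and "at the quarry".

after the ceremony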